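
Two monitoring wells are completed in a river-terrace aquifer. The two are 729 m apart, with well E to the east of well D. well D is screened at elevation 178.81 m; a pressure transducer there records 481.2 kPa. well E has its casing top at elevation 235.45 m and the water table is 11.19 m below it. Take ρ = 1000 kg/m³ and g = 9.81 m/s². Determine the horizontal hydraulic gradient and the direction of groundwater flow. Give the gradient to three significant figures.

Pressure head at well D: ψ = P/(ρg) = 481.2×1000 / (1000 × 9.81) = 49.05 m.
Total head at well D: h = z + ψ = 178.81 + 49.05 = 227.86 m.
Total head at well E: h = 235.45 − 11.19 = 224.26 m.
Head difference: h(well D) − h(well E) = 227.86 − 224.26 = 3.60 m.
Hydraulic gradient: i = |Δh| / L = 3.60 / 729 = 0.00494.
Flow is from higher to lower head: from well D toward well E, i.e. toward the east.

i ≈ 0.00494; groundwater flows toward the east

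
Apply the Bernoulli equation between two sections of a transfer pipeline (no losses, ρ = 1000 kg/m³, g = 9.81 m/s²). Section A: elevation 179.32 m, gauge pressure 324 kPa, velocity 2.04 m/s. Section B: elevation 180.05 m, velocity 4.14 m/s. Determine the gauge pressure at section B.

Pressure head at A: ψ₁ = P₁/(ρg) = 324×1000 / (1000 × 9.81) = 33.03 m.
Velocity heads: v₁²/2g = 2.04²/19.62 = 0.212 m; v₂²/2g = 4.14²/19.62 = 0.874 m.
Total head H = z₁ + ψ₁ + v₁²/2g = 179.32 + 33.03 + 0.212 = 212.56 m.
ψ₂ = H − z₂ − v₂²/2g = 212.56 − 180.05 − 0.874 = 31.64 m.
P₂ = ρgψ₂ = 1000 × 9.81 × 31.64 ≈ 310 kPa.

P₂ ≈ 310 kPa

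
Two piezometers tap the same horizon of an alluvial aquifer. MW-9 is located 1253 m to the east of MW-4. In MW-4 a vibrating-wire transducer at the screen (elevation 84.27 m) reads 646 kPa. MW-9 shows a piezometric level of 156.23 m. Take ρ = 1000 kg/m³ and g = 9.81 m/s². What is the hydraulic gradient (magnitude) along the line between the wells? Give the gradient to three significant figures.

Pressure head at MW-4: ψ = P/(ρg) = 646×1000 / (1000 × 9.81) = 65.85 m.
Total head at MW-4: h = z + ψ = 84.27 + 65.85 = 150.12 m.
Total head at MW-9: h = 156.23 m (water level in the piezometer is the total head).
Head difference: h(MW-4) − h(MW-9) = 150.12 − 156.23 = -6.11 m.
Hydraulic gradient: i = |Δh| / L = 6.11 / 1253 = 0.00488.

i ≈ 0.00488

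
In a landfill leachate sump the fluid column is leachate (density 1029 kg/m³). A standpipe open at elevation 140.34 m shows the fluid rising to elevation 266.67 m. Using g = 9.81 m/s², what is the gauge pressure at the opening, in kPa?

P ≈ 1280 kPa

Pressure head ψ = h − z = 266.67 − 140.34 = 126.33 m.
P = ρgψ = 1029 × 9.81 × 126.33 = 1275237 Pa ≈ 1280 kPa.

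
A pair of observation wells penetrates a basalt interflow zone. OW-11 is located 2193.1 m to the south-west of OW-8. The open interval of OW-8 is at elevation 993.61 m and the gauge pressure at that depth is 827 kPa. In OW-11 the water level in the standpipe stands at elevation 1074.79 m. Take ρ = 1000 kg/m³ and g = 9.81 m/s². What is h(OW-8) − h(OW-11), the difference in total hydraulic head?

Pressure head at OW-8: ψ = P/(ρg) = 827×1000 / (1000 × 9.81) = 84.30 m.
Total head at OW-8: h = z + ψ = 993.61 + 84.30 = 1077.91 m.
Total head at OW-11: h = 1074.79 m (water level in the piezometer is the total head).
Head difference: h(OW-8) − h(OW-11) = 1077.91 − 1074.79 = 3.12 m.

Δh ≈ 3.12 m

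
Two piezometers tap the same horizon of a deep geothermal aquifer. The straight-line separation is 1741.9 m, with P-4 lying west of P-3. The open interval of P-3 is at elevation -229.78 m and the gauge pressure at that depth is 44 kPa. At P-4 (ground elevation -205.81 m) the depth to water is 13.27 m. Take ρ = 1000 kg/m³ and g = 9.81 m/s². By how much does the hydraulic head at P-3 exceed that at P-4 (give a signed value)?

Pressure head at P-3: ψ = P/(ρg) = 44×1000 / (1000 × 9.81) = 4.49 m.
Total head at P-3: h = z + ψ = -229.78 + 4.49 = -225.29 m.
Total head at P-4: h = -205.81 − 13.27 = -219.08 m.
Head difference: h(P-3) − h(P-4) = -225.29 − (-219.08) = -6.21 m.

Δh ≈ -6.21 m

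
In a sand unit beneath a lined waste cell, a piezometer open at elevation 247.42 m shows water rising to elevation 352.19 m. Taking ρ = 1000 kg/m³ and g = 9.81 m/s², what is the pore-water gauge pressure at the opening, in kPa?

Pressure head ψ = h − z = 352.19 − 247.42 = 104.77 m.
P = ρgψ = 1000 × 9.81 × 104.77 = 1027794 Pa ≈ 1030 kPa.

P ≈ 1030 kPa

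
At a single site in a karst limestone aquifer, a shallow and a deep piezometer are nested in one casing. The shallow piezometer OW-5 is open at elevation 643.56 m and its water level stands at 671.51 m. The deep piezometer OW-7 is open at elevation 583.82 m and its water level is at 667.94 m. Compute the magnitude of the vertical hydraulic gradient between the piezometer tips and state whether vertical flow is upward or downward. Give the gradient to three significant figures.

|i_v| ≈ 0.0598; vertical flow is downward

Total head at OW-5: h = 671.51 m (water level in the standpipe).
Total head at OW-7: h = 667.94 m.
Δh = h(OW-5) − h(OW-7) = 671.51 − 667.94 = 3.57 m.
Vertical separation Δz = 643.56 − 583.82 = 59.74 m.
|i_v| = |Δh| / Δz = 3.57 / 59.74 = 0.0598.
Head is higher in the shallow piezometer, so vertical flow is downward (recharge condition).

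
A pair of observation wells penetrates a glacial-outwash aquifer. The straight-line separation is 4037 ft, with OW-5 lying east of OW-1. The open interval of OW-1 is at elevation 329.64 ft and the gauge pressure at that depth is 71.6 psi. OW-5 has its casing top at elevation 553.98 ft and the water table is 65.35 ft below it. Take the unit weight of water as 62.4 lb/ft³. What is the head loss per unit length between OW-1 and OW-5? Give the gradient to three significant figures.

i ≈ 0.00155 ft/ft

Pressure head at OW-1: ψ = 144·P/γ = 144 × 71.6 / 62.4 = 165.23 ft.
Total head at OW-1: h = z + ψ = 329.64 + 165.23 = 494.87 ft.
Total head at OW-5: h = 553.98 − 65.35 = 488.63 ft.
Head difference: h(OW-1) − h(OW-5) = 494.87 − 488.63 = 6.24 ft.
Hydraulic gradient: i = |Δh| / L = 6.24 / 4037 = 0.00155.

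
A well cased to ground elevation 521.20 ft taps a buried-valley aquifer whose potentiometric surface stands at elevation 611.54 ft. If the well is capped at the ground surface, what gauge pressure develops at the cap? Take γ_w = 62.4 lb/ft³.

P ≈ 39.1 psi

Head above the cap: Δh = 611.54 − 521.20 = 90.34 ft.
P = γΔh/144 = 62.4 × 90.34 / 144 = 39.1 psi.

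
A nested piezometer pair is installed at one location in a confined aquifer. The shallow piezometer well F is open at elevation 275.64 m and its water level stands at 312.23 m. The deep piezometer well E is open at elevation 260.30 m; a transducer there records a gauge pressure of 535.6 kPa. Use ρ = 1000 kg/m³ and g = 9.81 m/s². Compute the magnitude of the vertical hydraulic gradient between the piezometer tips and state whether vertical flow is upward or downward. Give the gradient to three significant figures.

|i_v| ≈ 0.174; vertical flow is upward

Total head at well F: h = 312.23 m (water level in the standpipe).
Pressure head at well E: ψ = P/(ρg) = 535.6×1000 / (1000 × 9.81) = 54.60 m.
Total head at well E: h = z + ψ = 260.30 + 54.60 = 314.90 m.
Δh = h(well F) − h(well E) = 312.23 − 314.90 = -2.67 m.
Vertical separation Δz = 275.64 − 260.30 = 15.34 m.
|i_v| = |Δh| / Δz = 2.67 / 15.34 = 0.174.
Head is higher in the deep piezometer, so vertical flow is upward (discharge condition).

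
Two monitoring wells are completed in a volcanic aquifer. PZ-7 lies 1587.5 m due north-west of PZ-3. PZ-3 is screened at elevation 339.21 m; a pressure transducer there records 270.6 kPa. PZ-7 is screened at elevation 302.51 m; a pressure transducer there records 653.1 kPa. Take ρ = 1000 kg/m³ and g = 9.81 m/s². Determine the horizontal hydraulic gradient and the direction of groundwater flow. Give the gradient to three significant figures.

Pressure head at PZ-3: ψ = P/(ρg) = 270.6×1000 / (1000 × 9.81) = 27.58 m.
Total head at PZ-3: h = z + ψ = 339.21 + 27.58 = 366.79 m.
Pressure head at PZ-7: ψ = P/(ρg) = 653.1×1000 / (1000 × 9.81) = 66.57 m.
Total head at PZ-7: h = z + ψ = 302.51 + 66.57 = 369.08 m.
Head difference: h(PZ-3) − h(PZ-7) = 366.79 − 369.08 = -2.29 m.
Hydraulic gradient: i = |Δh| / L = 2.29 / 1587.5 = 0.00144.
Flow is from higher to lower head: from PZ-7 toward PZ-3, i.e. toward the south-east.

i ≈ 0.00144; groundwater flows toward the south-east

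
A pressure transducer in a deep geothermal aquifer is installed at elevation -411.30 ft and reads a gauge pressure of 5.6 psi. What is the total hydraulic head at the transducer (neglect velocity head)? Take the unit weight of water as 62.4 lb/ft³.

ψ = 144·P/γ = 144 × 5.6 / 62.4 = 12.92 ft.
h = z + ψ = -411.30 + 12.92 = -398.38 ft.

h ≈ -398.38 ft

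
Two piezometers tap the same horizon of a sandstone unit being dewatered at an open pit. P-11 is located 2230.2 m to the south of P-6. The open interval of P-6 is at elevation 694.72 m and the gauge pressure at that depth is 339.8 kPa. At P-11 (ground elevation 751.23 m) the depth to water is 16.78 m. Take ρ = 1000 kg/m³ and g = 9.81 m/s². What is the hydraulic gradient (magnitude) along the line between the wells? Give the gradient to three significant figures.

Pressure head at P-6: ψ = P/(ρg) = 339.8×1000 / (1000 × 9.81) = 34.64 m.
Total head at P-6: h = z + ψ = 694.72 + 34.64 = 729.36 m.
Total head at P-11: h = 751.23 − 16.78 = 734.45 m.
Head difference: h(P-6) − h(P-11) = 729.36 − 734.45 = -5.09 m.
Hydraulic gradient: i = |Δh| / L = 5.09 / 2230.2 = 0.00228.

i ≈ 0.00228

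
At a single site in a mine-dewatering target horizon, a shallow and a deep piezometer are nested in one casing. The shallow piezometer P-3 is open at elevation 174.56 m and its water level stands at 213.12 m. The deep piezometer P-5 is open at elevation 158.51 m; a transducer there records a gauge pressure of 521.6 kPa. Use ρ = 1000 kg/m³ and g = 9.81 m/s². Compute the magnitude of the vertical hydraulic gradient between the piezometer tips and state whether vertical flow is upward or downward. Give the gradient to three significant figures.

Total head at P-3: h = 213.12 m (water level in the standpipe).
Pressure head at P-5: ψ = P/(ρg) = 521.6×1000 / (1000 × 9.81) = 53.17 m.
Total head at P-5: h = z + ψ = 158.51 + 53.17 = 211.68 m.
Δh = h(P-3) − h(P-5) = 213.12 − 211.68 = 1.44 m.
Vertical separation Δz = 174.56 − 158.51 = 16.05 m.
|i_v| = |Δh| / Δz = 1.44 / 16.05 = 0.0897.
Head is higher in the shallow piezometer, so vertical flow is downward (recharge condition).

|i_v| ≈ 0.0897; vertical flow is downward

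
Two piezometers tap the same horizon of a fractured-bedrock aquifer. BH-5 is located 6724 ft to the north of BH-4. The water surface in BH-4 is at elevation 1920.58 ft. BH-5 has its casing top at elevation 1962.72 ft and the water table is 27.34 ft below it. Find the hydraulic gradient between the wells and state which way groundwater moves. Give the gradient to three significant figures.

Total head at BH-4: h = 1920.58 ft (water level in the piezometer is the total head).
Total head at BH-5: h = 1962.72 − 27.34 = 1935.38 ft.
Head difference: h(BH-4) − h(BH-5) = 1920.58 − 1935.38 = -14.80 ft.
Hydraulic gradient: i = |Δh| / L = 14.80 / 6724 = 0.00220.
Flow is from higher to lower head: from BH-5 toward BH-4, i.e. toward the south.

i ≈ 0.00220; groundwater flows toward the south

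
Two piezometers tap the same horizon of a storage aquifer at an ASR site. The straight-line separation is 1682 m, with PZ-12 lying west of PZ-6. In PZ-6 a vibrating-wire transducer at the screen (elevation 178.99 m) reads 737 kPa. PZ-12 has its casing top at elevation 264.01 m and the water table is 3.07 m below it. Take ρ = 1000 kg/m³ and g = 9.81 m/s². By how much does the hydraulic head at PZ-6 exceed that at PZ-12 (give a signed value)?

Pressure head at PZ-6: ψ = P/(ρg) = 737×1000 / (1000 × 9.81) = 75.13 m.
Total head at PZ-6: h = z + ψ = 178.99 + 75.13 = 254.12 m.
Total head at PZ-12: h = 264.01 − 3.07 = 260.94 m.
Head difference: h(PZ-6) − h(PZ-12) = 254.12 − 260.94 = -6.82 m.

Δh ≈ -6.82 m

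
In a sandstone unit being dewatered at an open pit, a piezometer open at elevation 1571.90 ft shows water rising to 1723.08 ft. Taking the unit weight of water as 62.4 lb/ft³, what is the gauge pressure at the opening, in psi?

Pressure head ψ = h − z = 1723.08 − 1571.90 = 151.18 ft.
P = γ·ψ / 144 = 62.4 × 151.18 / 144 = 65.5 psi.

P ≈ 65.5 psi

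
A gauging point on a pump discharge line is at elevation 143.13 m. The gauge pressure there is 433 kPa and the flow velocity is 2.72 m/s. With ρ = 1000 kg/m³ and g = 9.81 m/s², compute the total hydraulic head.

Pressure head ψ = P/(ρg) = 433×1000 / (1000 × 9.81) = 44.14 m.
Velocity head = v²/(2g) = 2.72² / (2 × 9.81) = 0.377 m.
h = z + ψ + v²/(2g) = 143.13 + 44.14 + 0.377 = 187.65 m.

h ≈ 187.65 m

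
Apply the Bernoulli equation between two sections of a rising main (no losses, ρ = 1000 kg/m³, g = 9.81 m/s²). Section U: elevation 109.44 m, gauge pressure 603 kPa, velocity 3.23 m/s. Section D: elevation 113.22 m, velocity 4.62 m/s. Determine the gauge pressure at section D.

P₂ ≈ 560 kPa

Pressure head at U: ψ₁ = P₁/(ρg) = 603×1000 / (1000 × 9.81) = 61.47 m.
Velocity heads: v₁²/2g = 3.23²/19.62 = 0.532 m; v₂²/2g = 4.62²/19.62 = 1.088 m.
Total head H = z₁ + ψ₁ + v₁²/2g = 109.44 + 61.47 + 0.532 = 171.44 m.
ψ₂ = H − z₂ − v₂²/2g = 171.44 − 113.22 − 1.088 = 57.13 m.
P₂ = ρgψ₂ = 1000 × 9.81 × 57.13 ≈ 560 kPa.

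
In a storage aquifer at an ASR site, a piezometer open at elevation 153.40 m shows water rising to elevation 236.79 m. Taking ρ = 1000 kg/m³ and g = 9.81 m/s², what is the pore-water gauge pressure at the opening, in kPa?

P ≈ 818 kPa

Pressure head ψ = h − z = 236.79 − 153.40 = 83.39 m.
P = ρgψ = 1000 × 9.81 × 83.39 = 818056 Pa ≈ 818 kPa.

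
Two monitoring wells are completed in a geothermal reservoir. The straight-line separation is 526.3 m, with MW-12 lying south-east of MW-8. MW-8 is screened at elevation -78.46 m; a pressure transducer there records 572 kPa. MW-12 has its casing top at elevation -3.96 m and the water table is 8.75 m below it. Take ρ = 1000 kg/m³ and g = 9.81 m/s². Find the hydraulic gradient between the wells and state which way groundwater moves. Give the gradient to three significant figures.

i ≈ 0.0141; groundwater flows toward the north-west

Pressure head at MW-8: ψ = P/(ρg) = 572×1000 / (1000 × 9.81) = 58.31 m.
Total head at MW-8: h = z + ψ = -78.46 + 58.31 = -20.15 m.
Total head at MW-12: h = -3.96 − 8.75 = -12.71 m.
Head difference: h(MW-8) − h(MW-12) = -20.15 − (-12.71) = -7.44 m.
Hydraulic gradient: i = |Δh| / L = 7.44 / 526.3 = 0.0141.
Flow is from higher to lower head: from MW-12 toward MW-8, i.e. toward the north-west.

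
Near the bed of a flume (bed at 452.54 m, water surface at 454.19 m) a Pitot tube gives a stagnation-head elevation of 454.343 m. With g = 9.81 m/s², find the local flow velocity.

v ≈ 1.73 m/s

Near the bed, under hydrostatic conditions, the piezometric head (z + ψ) equals the free-surface elevation, 454.19 m.
Velocity head = total − piezometric = 454.343 − 454.19 = 0.153 m.
v = √(2g·h_v) = √(2 × 9.81 × 0.153) = 1.73 m/s.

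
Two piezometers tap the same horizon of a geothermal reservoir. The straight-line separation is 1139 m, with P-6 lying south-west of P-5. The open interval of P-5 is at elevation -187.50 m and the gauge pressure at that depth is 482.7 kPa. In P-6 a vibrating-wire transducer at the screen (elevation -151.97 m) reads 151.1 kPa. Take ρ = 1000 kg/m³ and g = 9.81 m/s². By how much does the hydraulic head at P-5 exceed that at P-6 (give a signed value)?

Δh ≈ -1.73 m

Pressure head at P-5: ψ = P/(ρg) = 482.7×1000 / (1000 × 9.81) = 49.20 m.
Total head at P-5: h = z + ψ = -187.50 + 49.20 = -138.30 m.
Pressure head at P-6: ψ = P/(ρg) = 151.1×1000 / (1000 × 9.81) = 15.40 m.
Total head at P-6: h = z + ψ = -151.97 + 15.40 = -136.57 m.
Head difference: h(P-5) − h(P-6) = -138.30 − (-136.57) = -1.73 m.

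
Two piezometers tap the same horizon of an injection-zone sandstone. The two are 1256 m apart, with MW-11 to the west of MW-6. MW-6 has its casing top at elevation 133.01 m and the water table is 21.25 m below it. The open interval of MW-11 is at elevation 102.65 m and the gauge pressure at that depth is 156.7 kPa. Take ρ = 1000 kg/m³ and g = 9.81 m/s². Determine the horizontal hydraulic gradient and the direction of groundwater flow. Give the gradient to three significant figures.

Total head at MW-6: h = 133.01 − 21.25 = 111.76 m.
Pressure head at MW-11: ψ = P/(ρg) = 156.7×1000 / (1000 × 9.81) = 15.97 m.
Total head at MW-11: h = z + ψ = 102.65 + 15.97 = 118.62 m.
Head difference: h(MW-6) − h(MW-11) = 111.76 − 118.62 = -6.86 m.
Hydraulic gradient: i = |Δh| / L = 6.86 / 1256 = 0.00546.
Flow is from higher to lower head: from MW-11 toward MW-6, i.e. toward the east.

i ≈ 0.00546; groundwater flows toward the east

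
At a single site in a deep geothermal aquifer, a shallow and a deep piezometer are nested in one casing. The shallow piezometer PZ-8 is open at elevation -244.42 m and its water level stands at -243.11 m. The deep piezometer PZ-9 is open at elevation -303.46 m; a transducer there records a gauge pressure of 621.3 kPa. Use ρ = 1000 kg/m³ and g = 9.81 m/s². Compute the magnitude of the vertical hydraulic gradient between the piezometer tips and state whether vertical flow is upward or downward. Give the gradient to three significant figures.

Total head at PZ-8: h = -243.11 m (water level in the standpipe).
Pressure head at PZ-9: ψ = P/(ρg) = 621.3×1000 / (1000 × 9.81) = 63.33 m.
Total head at PZ-9: h = z + ψ = -303.46 + 63.33 = -240.13 m.
Δh = h(PZ-8) − h(PZ-9) = -243.11 − (-240.13) = -2.98 m.
Vertical separation Δz = -244.42 − (-303.46) = 59.04 m.
|i_v| = |Δh| / Δz = 2.98 / 59.04 = 0.0505.
Head is higher in the deep piezometer, so vertical flow is upward (discharge condition).

|i_v| ≈ 0.0505; vertical flow is upward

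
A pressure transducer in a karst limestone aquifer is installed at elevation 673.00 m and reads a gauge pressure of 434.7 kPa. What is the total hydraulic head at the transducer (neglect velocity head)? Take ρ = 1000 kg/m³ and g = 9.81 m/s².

ψ = P/(ρg) = 434.7×1000 / (1000 × 9.81) = 44.31 m.
h = z + ψ = 673.00 + 44.31 = 717.31 m.

h ≈ 717.31 m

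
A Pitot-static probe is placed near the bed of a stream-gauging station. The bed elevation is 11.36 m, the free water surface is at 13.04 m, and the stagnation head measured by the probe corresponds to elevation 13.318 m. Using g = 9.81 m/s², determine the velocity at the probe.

v ≈ 2.34 m/s

Near the bed, under hydrostatic conditions, the piezometric head (z + ψ) equals the free-surface elevation, 13.04 m.
Velocity head = total − piezometric = 13.318 − 13.04 = 0.278 m.
v = √(2g·h_v) = √(2 × 9.81 × 0.278) = 2.34 m/s.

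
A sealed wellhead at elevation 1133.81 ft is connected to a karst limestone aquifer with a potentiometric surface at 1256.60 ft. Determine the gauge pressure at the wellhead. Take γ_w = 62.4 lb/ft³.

P ≈ 53.2 psi

Head above the cap: Δh = 1256.60 − 1133.81 = 122.79 ft.
P = γΔh/144 = 62.4 × 122.79 / 144 = 53.2 psi.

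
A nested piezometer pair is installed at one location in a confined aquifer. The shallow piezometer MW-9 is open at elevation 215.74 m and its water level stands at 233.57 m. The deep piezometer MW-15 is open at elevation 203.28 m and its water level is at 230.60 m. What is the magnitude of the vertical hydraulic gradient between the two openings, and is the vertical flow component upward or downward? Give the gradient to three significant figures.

|i_v| ≈ 0.238; vertical flow is downward

Total head at MW-9: h = 233.57 m (water level in the standpipe).
Total head at MW-15: h = 230.60 m.
Δh = h(MW-9) − h(MW-15) = 233.57 − 230.60 = 2.97 m.
Vertical separation Δz = 215.74 − 203.28 = 12.46 m.
|i_v| = |Δh| / Δz = 2.97 / 12.46 = 0.238.
Head is higher in the shallow piezometer, so vertical flow is downward (recharge condition).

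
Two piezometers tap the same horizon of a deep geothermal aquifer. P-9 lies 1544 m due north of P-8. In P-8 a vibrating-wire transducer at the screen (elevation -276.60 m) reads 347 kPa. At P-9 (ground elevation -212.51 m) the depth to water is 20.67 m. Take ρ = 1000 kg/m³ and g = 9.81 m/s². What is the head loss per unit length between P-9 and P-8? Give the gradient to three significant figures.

i ≈ 0.00521 m/m

Pressure head at P-8: ψ = P/(ρg) = 347×1000 / (1000 × 9.81) = 35.37 m.
Total head at P-8: h = z + ψ = -276.60 + 35.37 = -241.23 m.
Total head at P-9: h = -212.51 − 20.67 = -233.18 m.
Head difference: h(P-8) − h(P-9) = -241.23 − (-233.18) = -8.05 m.
Hydraulic gradient: i = |Δh| / L = 8.05 / 1544 = 0.00521.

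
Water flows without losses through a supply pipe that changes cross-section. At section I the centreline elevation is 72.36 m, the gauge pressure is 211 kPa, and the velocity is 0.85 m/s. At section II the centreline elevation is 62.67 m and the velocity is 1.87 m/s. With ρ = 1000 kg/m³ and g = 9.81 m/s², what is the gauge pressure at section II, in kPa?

P₂ ≈ 305 kPa

Pressure head at I: ψ₁ = P₁/(ρg) = 211×1000 / (1000 × 9.81) = 21.51 m.
Velocity heads: v₁²/2g = 0.85²/19.62 = 0.037 m; v₂²/2g = 1.87²/19.62 = 0.178 m.
Total head H = z₁ + ψ₁ + v₁²/2g = 72.36 + 21.51 + 0.037 = 93.91 m.
ψ₂ = H − z₂ − v₂²/2g = 93.91 − 62.67 − 0.178 = 31.06 m.
P₂ = ρgψ₂ = 1000 × 9.81 × 31.06 ≈ 305 kPa.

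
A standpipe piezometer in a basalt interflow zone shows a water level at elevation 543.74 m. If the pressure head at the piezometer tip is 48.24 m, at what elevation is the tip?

z = h − ψ = 543.74 − 48.24 = 495.50 m.

z ≈ 495.50 m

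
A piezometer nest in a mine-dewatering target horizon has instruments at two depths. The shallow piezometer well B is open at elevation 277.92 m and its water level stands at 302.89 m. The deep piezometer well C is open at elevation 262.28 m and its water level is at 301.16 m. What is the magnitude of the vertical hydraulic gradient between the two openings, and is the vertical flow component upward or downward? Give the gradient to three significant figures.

|i_v| ≈ 0.111; vertical flow is downward

Total head at well B: h = 302.89 m (water level in the standpipe).
Total head at well C: h = 301.16 m.
Δh = h(well B) − h(well C) = 302.89 − 301.16 = 1.73 m.
Vertical separation Δz = 277.92 − 262.28 = 15.64 m.
|i_v| = |Δh| / Δz = 1.73 / 15.64 = 0.111.
Head is higher in the shallow piezometer, so vertical flow is downward (recharge condition).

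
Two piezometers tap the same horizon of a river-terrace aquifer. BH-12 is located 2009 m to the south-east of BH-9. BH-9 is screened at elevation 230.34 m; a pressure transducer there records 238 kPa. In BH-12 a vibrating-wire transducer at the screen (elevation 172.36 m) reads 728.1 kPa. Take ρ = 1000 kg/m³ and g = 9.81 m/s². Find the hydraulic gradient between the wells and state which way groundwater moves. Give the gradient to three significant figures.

i ≈ 0.00399; groundwater flows toward the south-east

Pressure head at BH-9: ψ = P/(ρg) = 238×1000 / (1000 × 9.81) = 24.26 m.
Total head at BH-9: h = z + ψ = 230.34 + 24.26 = 254.60 m.
Pressure head at BH-12: ψ = P/(ρg) = 728.1×1000 / (1000 × 9.81) = 74.22 m.
Total head at BH-12: h = z + ψ = 172.36 + 74.22 = 246.58 m.
Head difference: h(BH-9) − h(BH-12) = 254.60 − 246.58 = 8.02 m.
Hydraulic gradient: i = |Δh| / L = 8.02 / 2009 = 0.00399.
Flow is from higher to lower head: from BH-9 toward BH-12, i.e. toward the south-east.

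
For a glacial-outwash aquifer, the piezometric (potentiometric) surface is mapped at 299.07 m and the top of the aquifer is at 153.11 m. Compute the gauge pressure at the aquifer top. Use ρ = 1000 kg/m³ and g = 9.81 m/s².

Pressure head at the aquifer top: ψ = h − z = 299.07 − 153.11 = 145.96 m.
P = ρgψ = 1000 × 9.81 × 145.96 = 1431868 Pa ≈ 1430 kPa.

P ≈ 1430 kPa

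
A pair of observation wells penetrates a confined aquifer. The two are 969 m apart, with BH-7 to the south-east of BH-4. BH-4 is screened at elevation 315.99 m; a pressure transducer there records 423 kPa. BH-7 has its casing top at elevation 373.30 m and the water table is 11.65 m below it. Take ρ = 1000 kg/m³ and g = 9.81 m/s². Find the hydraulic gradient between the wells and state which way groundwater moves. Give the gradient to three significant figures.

i ≈ 0.00262; groundwater flows toward the north-west

Pressure head at BH-4: ψ = P/(ρg) = 423×1000 / (1000 × 9.81) = 43.12 m.
Total head at BH-4: h = z + ψ = 315.99 + 43.12 = 359.11 m.
Total head at BH-7: h = 373.30 − 11.65 = 361.65 m.
Head difference: h(BH-4) − h(BH-7) = 359.11 − 361.65 = -2.54 m.
Hydraulic gradient: i = |Δh| / L = 2.54 / 969 = 0.00262.
Flow is from higher to lower head: from BH-7 toward BH-4, i.e. toward the north-west.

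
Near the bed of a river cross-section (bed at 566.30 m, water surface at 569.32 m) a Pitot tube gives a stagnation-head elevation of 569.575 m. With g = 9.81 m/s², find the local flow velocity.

v ≈ 2.24 m/s

Near the bed, under hydrostatic conditions, the piezometric head (z + ψ) equals the free-surface elevation, 569.32 m.
Velocity head = total − piezometric = 569.575 − 569.32 = 0.255 m.
v = √(2g·h_v) = √(2 × 9.81 × 0.255) = 2.24 m/s.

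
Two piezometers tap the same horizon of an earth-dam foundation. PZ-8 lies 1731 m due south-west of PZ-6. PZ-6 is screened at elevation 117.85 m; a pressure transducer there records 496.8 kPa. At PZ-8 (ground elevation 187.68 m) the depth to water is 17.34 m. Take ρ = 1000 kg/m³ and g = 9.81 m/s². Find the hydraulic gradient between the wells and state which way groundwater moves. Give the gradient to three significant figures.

Pressure head at PZ-6: ψ = P/(ρg) = 496.8×1000 / (1000 × 9.81) = 50.64 m.
Total head at PZ-6: h = z + ψ = 117.85 + 50.64 = 168.49 m.
Total head at PZ-8: h = 187.68 − 17.34 = 170.34 m.
Head difference: h(PZ-6) − h(PZ-8) = 168.49 − 170.34 = -1.85 m.
Hydraulic gradient: i = |Δh| / L = 1.85 / 1731 = 0.00107.
Flow is from higher to lower head: from PZ-8 toward PZ-6, i.e. toward the north-east.

i ≈ 0.00107; groundwater flows toward the north-east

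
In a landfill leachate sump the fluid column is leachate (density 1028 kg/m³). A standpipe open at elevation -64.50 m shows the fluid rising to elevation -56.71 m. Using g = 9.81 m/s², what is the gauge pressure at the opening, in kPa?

P ≈ 78.6 kPa

Pressure head ψ = h − z = -56.71 − (-64.50) = 7.79 m.
P = ρgψ = 1028 × 9.81 × 7.79 = 78560 Pa ≈ 78.6 kPa.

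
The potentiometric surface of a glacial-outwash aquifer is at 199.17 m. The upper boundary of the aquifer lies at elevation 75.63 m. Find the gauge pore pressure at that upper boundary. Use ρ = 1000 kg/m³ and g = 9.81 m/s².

P ≈ 1210 kPa

Pressure head at the aquifer top: ψ = h − z = 199.17 − 75.63 = 123.54 m.
P = ρgψ = 1000 × 9.81 × 123.54 = 1211927 Pa ≈ 1210 kPa.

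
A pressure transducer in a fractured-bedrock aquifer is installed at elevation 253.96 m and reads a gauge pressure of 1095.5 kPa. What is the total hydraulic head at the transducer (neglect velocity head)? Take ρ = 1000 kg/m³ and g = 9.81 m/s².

ψ = P/(ρg) = 1095.5×1000 / (1000 × 9.81) = 111.67 m.
h = z + ψ = 253.96 + 111.67 = 365.63 m.

h ≈ 365.63 m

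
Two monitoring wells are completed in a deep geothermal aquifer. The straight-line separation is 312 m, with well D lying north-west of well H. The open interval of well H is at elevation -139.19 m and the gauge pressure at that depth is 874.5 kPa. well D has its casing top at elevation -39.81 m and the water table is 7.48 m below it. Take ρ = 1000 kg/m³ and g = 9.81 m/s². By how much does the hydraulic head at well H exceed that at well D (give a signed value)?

Δh ≈ -2.76 m

Pressure head at well H: ψ = P/(ρg) = 874.5×1000 / (1000 × 9.81) = 89.14 m.
Total head at well H: h = z + ψ = -139.19 + 89.14 = -50.05 m.
Total head at well D: h = -39.81 − 7.48 = -47.29 m.
Head difference: h(well H) − h(well D) = -50.05 − (-47.29) = -2.76 m.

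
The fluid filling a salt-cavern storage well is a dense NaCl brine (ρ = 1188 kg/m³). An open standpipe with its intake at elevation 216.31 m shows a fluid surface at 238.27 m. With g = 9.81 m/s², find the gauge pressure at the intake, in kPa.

P ≈ 256 kPa

Pressure head ψ = h − z = 238.27 − 216.31 = 21.96 m.
P = ρgψ = 1188 × 9.81 × 21.96 = 255928 Pa ≈ 256 kPa.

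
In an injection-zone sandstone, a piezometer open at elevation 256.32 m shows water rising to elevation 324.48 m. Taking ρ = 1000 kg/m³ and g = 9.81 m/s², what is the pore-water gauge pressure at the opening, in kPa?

Pressure head ψ = h − z = 324.48 − 256.32 = 68.16 m.
P = ρgψ = 1000 × 9.81 × 68.16 = 668650 Pa ≈ 669 kPa.

P ≈ 669 kPa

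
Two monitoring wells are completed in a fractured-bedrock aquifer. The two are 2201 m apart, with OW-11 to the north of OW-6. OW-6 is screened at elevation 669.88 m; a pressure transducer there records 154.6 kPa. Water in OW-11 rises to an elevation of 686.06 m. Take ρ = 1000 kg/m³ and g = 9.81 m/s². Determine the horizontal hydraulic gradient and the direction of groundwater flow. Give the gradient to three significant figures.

i ≈ 0.000191; groundwater flows toward the south

Pressure head at OW-6: ψ = P/(ρg) = 154.6×1000 / (1000 × 9.81) = 15.76 m.
Total head at OW-6: h = z + ψ = 669.88 + 15.76 = 685.64 m.
Total head at OW-11: h = 686.06 m (water level in the piezometer is the total head).
Head difference: h(OW-6) − h(OW-11) = 685.64 − 686.06 = -0.42 m.
Hydraulic gradient: i = |Δh| / L = 0.42 / 2201 = 0.000191.
Flow is from higher to lower head: from OW-11 toward OW-6, i.e. toward the south.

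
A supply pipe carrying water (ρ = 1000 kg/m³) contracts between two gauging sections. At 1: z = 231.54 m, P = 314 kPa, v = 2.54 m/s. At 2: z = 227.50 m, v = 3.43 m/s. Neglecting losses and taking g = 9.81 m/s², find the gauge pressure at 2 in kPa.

P₂ ≈ 351 kPa

Pressure head at 1: ψ₁ = P₁/(ρg) = 314×1000 / (1000 × 9.81) = 32.01 m.
Velocity heads: v₁²/2g = 2.54²/19.62 = 0.329 m; v₂²/2g = 3.43²/19.62 = 0.600 m.
Total head H = z₁ + ψ₁ + v₁²/2g = 231.54 + 32.01 + 0.329 = 263.88 m.
ψ₂ = H − z₂ − v₂²/2g = 263.88 − 227.50 − 0.600 = 35.78 m.
P₂ = ρgψ₂ = 1000 × 9.81 × 35.78 ≈ 351 kPa.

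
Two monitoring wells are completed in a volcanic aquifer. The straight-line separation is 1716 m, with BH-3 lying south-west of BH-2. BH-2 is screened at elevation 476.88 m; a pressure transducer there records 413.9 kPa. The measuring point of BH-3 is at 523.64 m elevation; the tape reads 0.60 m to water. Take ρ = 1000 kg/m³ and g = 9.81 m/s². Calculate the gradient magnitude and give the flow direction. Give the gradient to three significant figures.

Pressure head at BH-2: ψ = P/(ρg) = 413.9×1000 / (1000 × 9.81) = 42.19 m.
Total head at BH-2: h = z + ψ = 476.88 + 42.19 = 519.07 m.
Total head at BH-3: h = 523.64 − 0.60 = 523.04 m.
Head difference: h(BH-2) − h(BH-3) = 519.07 − 523.04 = -3.97 m.
Hydraulic gradient: i = |Δh| / L = 3.97 / 1716 = 0.00231.
Flow is from higher to lower head: from BH-3 toward BH-2, i.e. toward the north-east.

i ≈ 0.00231; groundwater flows toward the north-east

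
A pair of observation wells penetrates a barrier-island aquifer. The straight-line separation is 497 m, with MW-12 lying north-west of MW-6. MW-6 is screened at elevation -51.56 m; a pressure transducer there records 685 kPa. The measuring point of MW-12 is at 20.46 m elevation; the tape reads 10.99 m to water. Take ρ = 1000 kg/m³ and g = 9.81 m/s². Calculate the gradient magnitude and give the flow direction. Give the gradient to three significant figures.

Pressure head at MW-6: ψ = P/(ρg) = 685×1000 / (1000 × 9.81) = 69.83 m.
Total head at MW-6: h = z + ψ = -51.56 + 69.83 = 18.27 m.
Total head at MW-12: h = 20.46 − 10.99 = 9.47 m.
Head difference: h(MW-6) − h(MW-12) = 18.27 − 9.47 = 8.80 m.
Hydraulic gradient: i = |Δh| / L = 8.80 / 497 = 0.0177.
Flow is from higher to lower head: from MW-6 toward MW-12, i.e. toward the north-west.

i ≈ 0.0177; groundwater flows toward the north-west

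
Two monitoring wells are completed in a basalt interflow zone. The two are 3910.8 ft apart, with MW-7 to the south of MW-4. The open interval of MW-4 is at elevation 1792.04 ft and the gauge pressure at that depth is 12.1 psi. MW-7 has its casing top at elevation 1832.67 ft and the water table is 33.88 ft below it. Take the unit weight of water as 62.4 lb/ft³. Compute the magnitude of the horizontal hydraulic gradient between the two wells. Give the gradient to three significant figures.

Pressure head at MW-4: ψ = 144·P/γ = 144 × 12.1 / 62.4 = 27.92 ft.
Total head at MW-4: h = z + ψ = 1792.04 + 27.92 = 1819.96 ft.
Total head at MW-7: h = 1832.67 − 33.88 = 1798.79 ft.
Head difference: h(MW-4) − h(MW-7) = 1819.96 − 1798.79 = 21.17 ft.
Hydraulic gradient: i = |Δh| / L = 21.17 / 3910.8 = 0.00541.

i ≈ 0.00541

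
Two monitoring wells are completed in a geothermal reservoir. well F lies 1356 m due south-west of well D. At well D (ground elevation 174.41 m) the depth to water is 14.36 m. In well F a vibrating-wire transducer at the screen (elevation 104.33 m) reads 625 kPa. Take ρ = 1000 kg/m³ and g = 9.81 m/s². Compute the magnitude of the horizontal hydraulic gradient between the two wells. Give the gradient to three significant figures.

i ≈ 0.00589

Total head at well D: h = 174.41 − 14.36 = 160.05 m.
Pressure head at well F: ψ = P/(ρg) = 625×1000 / (1000 × 9.81) = 63.71 m.
Total head at well F: h = z + ψ = 104.33 + 63.71 = 168.04 m.
Head difference: h(well D) − h(well F) = 160.05 − 168.04 = -7.99 m.
Hydraulic gradient: i = |Δh| / L = 7.99 / 1356 = 0.00589.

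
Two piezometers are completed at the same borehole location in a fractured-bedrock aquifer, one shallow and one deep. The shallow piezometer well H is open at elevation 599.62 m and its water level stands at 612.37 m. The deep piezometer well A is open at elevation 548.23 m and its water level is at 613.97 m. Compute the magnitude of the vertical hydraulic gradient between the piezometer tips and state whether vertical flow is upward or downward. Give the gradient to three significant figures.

|i_v| ≈ 0.0311; vertical flow is upward

Total head at well H: h = 612.37 m (water level in the standpipe).
Total head at well A: h = 613.97 m.
Δh = h(well H) − h(well A) = 612.37 − 613.97 = -1.60 m.
Vertical separation Δz = 599.62 − 548.23 = 51.39 m.
|i_v| = |Δh| / Δz = 1.60 / 51.39 = 0.0311.
Head is higher in the deep piezometer, so vertical flow is upward (discharge condition).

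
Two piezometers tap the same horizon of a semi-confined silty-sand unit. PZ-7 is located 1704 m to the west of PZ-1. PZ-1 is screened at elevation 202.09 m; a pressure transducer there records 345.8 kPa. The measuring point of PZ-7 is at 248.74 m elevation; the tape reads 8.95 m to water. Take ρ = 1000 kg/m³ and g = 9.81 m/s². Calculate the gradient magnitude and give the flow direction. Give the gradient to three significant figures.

Pressure head at PZ-1: ψ = P/(ρg) = 345.8×1000 / (1000 × 9.81) = 35.25 m.
Total head at PZ-1: h = z + ψ = 202.09 + 35.25 = 237.34 m.
Total head at PZ-7: h = 248.74 − 8.95 = 239.79 m.
Head difference: h(PZ-1) − h(PZ-7) = 237.34 − 239.79 = -2.45 m.
Hydraulic gradient: i = |Δh| / L = 2.45 / 1704 = 0.00144.
Flow is from higher to lower head: from PZ-7 toward PZ-1, i.e. toward the east.

i ≈ 0.00144; groundwater flows toward the east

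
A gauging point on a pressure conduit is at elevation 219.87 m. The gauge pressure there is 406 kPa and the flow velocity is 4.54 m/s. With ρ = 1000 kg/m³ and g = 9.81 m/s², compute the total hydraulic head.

h ≈ 262.31 m

Pressure head ψ = P/(ρg) = 406×1000 / (1000 × 9.81) = 41.39 m.
Velocity head = v²/(2g) = 4.54² / (2 × 9.81) = 1.051 m.
h = z + ψ + v²/(2g) = 219.87 + 41.39 + 1.051 = 262.31 m.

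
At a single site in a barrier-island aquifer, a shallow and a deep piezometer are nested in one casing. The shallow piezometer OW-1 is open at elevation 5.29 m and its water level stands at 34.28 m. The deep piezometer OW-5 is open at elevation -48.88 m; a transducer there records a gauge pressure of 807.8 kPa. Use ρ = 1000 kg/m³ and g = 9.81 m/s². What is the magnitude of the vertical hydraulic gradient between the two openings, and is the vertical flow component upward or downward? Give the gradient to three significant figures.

|i_v| ≈ 0.0151; vertical flow is downward

Total head at OW-1: h = 34.28 m (water level in the standpipe).
Pressure head at OW-5: ψ = P/(ρg) = 807.8×1000 / (1000 × 9.81) = 82.34 m.
Total head at OW-5: h = z + ψ = -48.88 + 82.34 = 33.46 m.
Δh = h(OW-1) − h(OW-5) = 34.28 − 33.46 = 0.82 m.
Vertical separation Δz = 5.29 − (-48.88) = 54.17 m.
|i_v| = |Δh| / Δz = 0.82 / 54.17 = 0.0151.
Head is higher in the shallow piezometer, so vertical flow is downward (recharge condition).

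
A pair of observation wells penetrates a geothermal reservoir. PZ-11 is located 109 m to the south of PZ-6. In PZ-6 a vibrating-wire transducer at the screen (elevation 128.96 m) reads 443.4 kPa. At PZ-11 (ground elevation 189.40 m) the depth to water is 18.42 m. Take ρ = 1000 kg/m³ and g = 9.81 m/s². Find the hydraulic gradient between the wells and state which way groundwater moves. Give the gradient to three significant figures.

i ≈ 0.0292; groundwater flows toward the south

Pressure head at PZ-6: ψ = P/(ρg) = 443.4×1000 / (1000 × 9.81) = 45.20 m.
Total head at PZ-6: h = z + ψ = 128.96 + 45.20 = 174.16 m.
Total head at PZ-11: h = 189.40 − 18.42 = 170.98 m.
Head difference: h(PZ-6) − h(PZ-11) = 174.16 − 170.98 = 3.18 m.
Hydraulic gradient: i = |Δh| / L = 3.18 / 109 = 0.0292.
Flow is from higher to lower head: from PZ-6 toward PZ-11, i.e. toward the south.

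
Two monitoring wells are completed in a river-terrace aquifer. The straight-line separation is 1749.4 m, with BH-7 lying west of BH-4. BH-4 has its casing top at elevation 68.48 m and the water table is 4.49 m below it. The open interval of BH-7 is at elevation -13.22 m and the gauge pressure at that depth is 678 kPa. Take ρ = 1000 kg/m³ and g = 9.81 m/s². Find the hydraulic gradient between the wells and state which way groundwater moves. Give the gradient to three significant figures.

i ≈ 0.00463; groundwater flows toward the west

Total head at BH-4: h = 68.48 − 4.49 = 63.99 m.
Pressure head at BH-7: ψ = P/(ρg) = 678×1000 / (1000 × 9.81) = 69.11 m.
Total head at BH-7: h = z + ψ = -13.22 + 69.11 = 55.89 m.
Head difference: h(BH-4) − h(BH-7) = 63.99 − 55.89 = 8.10 m.
Hydraulic gradient: i = |Δh| / L = 8.10 / 1749.4 = 0.00463.
Flow is from higher to lower head: from BH-4 toward BH-7, i.e. toward the west.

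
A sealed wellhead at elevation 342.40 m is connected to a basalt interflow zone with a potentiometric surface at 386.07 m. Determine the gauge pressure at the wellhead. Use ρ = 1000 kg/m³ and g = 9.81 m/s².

Head above the cap: Δh = 386.07 − 342.40 = 43.67 m.
P = ρgΔh = 1000 × 9.81 × 43.67 = 428403 Pa ≈ 428 kPa.

P ≈ 428 kPa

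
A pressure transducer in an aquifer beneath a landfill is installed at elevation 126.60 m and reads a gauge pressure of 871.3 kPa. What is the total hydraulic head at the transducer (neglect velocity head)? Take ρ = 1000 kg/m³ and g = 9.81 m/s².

h ≈ 215.42 m

ψ = P/(ρg) = 871.3×1000 / (1000 × 9.81) = 88.82 m.
h = z + ψ = 126.60 + 88.82 = 215.42 m.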